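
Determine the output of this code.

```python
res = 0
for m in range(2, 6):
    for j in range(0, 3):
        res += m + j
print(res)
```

m=2,j=0: res = 0+2 = 2
m=2,j=1: res = 2+3 = 5
m=2,j=2: res = 5+4 = 9
m=3,j=0: res = 9+3 = 12
m=3,j=1: res = 12+4 = 16
m=3,j=2: res = 16+5 = 21
m=4,j=0: res = 21+4 = 25
m=4,j=1: res = 25+5 = 30
m=4,j=2: res = 30+6 = 36
m=5,j=0: res = 36+5 = 41
m=5,j=1: res = 41+6 = 47
m=5,j=2: res = 47+7 = 54

54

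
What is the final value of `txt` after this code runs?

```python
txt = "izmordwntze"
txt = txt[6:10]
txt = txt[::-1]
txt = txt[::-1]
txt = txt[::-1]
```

slice [6:10] → 'wntz'
reverse → 'ztnw'
reverse → 'wntz'
reverse → 'ztnw'

'ztnw'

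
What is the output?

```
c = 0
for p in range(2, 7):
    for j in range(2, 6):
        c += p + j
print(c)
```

150

p=2,j=2: c = 0+4 = 4
p=2,j=3: c = 4+5 = 9
p=2,j=4: c = 9+6 = 15
p=2,j=5: c = 15+7 = 22
p=3,j=2: c = 22+5 = 27
p=3,j=3: c = 27+6 = 33
p=3,j=4: c = 33+7 = 40
p=3,j=5: c = 40+8 = 48
p=4,j=2: c = 48+6 = 54
p=4,j=3: c = 54+7 = 61
p=4,j=4: c = 61+8 = 69
p=4,j=5: c = 69+9 = 78
p=5,j=2: c = 78+7 = 85
p=5,j=3: c = 85+8 = 93
p=5,j=4: c = 93+9 = 102
p=5,j=5: c = 102+10 = 112
p=6,j=2: c = 112+8 = 120
p=6,j=3: c = 120+9 = 129
p=6,j=4: c = 129+10 = 139
p=6,j=5: c = 139+11 = 150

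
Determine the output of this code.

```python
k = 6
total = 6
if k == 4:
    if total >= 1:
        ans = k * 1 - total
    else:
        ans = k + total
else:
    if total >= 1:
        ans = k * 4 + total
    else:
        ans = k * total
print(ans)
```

30

k=6, total=6
k == 4 is False; total >= 1 is True
→ ans = k * 4 + total = 30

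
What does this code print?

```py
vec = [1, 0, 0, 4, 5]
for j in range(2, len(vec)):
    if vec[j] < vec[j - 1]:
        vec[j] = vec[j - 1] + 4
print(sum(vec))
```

10

j=2: 0>=0, unchanged → [1, 0, 0, 4, 5]
j=3: 4>=0, unchanged → [1, 0, 0, 4, 5]
j=4: 5>=4, unchanged → [1, 0, 0, 4, 5]
sum = 10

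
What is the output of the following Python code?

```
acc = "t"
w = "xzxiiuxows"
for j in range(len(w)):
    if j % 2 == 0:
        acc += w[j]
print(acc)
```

txxixw

j=0: add 'x' → 'tx'
j=1: skip
j=2: add 'x' → 'txx'
j=3: skip
j=4: add 'i' → 'txxi'
j=5: skip
j=6: add 'x' → 'txxix'
j=7: skip
j=8: add 'w' → 'txxixw'
j=9: skip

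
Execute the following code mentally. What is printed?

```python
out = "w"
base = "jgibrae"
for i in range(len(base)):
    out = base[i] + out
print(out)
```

i=0: prepend 'j' → 'jw'
i=1: prepend 'g' → 'gjw'
i=2: prepend 'i' → 'igjw'
i=3: prepend 'b' → 'bigjw'
i=4: prepend 'r' → 'rbigjw'
i=5: prepend 'a' → 'arbigjw'
i=6: prepend 'e' → 'earbigjw'

earbigjw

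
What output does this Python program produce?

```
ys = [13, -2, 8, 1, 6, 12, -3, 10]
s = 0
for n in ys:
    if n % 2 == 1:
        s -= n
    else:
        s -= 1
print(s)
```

n=13: odd, s = 0-13 = -13
n=-2: not odd, s = (-13)-1 = -14
n=8: not odd, s = (-14)-1 = -15
n=1: odd, s = (-15)-1 = -16
n=6: not odd, s = (-16)-1 = -17
n=12: not odd, s = (-17)-1 = -18
n=-3: odd, s = (-18)-(-3) = -15
n=10: not odd, s = (-15)-1 = -16

-16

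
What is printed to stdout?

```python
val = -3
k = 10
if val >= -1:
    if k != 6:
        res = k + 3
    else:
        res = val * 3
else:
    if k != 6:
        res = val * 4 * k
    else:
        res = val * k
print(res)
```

-120

val=-3, k=10
val >= -1 is False; k != 6 is True
→ res = val * 4 * k = -120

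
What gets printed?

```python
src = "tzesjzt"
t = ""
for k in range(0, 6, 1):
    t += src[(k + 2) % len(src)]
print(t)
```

esjztt

k=0: add src[2]='e' → 'e'
k=1: add src[3]='s' → 'es'
k=2: add src[4]='j' → 'esj'
k=3: add src[5]='z' → 'esjz'
k=4: add src[6]='t' → 'esjzt'
k=5: add src[0]='t' → 'esjztt'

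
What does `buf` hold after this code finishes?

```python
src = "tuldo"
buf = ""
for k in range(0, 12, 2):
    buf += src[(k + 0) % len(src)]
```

k=0: add src[0]='t' → 't'
k=2: add src[2]='l' → 'tl'
k=4: add src[4]='o' → 'tlo'
k=6: add src[1]='u' → 'tlou'
k=8: add src[3]='d' → 'tloud'
k=10: add src[0]='t' → 'tloudt'

'tloudt'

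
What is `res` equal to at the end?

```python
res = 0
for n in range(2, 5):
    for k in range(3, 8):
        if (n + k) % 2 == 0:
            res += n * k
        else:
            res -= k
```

65

n=2,k=3: odd sum, res = 0-3 = -3
n=2,k=4: even sum, res = (-3)+8 = 5
n=2,k=5: odd sum, res = 5-5 = 0
n=2,k=6: even sum, res = 0+12 = 12
n=2,k=7: odd sum, res = 12-7 = 5
n=3,k=3: even sum, res = 5+9 = 14
n=3,k=4: odd sum, res = 14-4 = 10
n=3,k=5: even sum, res = 10+15 = 25
n=3,k=6: odd sum, res = 25-6 = 19
n=3,k=7: even sum, res = 19+21 = 40
n=4,k=3: odd sum, res = 40-3 = 37
n=4,k=4: even sum, res = 37+16 = 53
n=4,k=5: odd sum, res = 53-5 = 48
n=4,k=6: even sum, res = 48+24 = 72
n=4,k=7: odd sum, res = 72-7 = 65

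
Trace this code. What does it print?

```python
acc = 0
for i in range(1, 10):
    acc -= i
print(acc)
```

-45

i=1: acc = 0-1 = -1
i=2: acc = (-1)-2 = -3
i=3: acc = (-3)-3 = -6
i=4: acc = (-6)-4 = -10
i=5: acc = (-10)-5 = -15
i=6: acc = (-15)-6 = -21
i=7: acc = (-21)-7 = -28
i=8: acc = (-28)-8 = -36
i=9: acc = (-36)-9 = -45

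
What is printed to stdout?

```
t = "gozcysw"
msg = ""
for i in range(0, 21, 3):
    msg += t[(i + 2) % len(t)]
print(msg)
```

i=0: add t[2]='z' → 'z'
i=3: add t[5]='s' → 'zs'
i=6: add t[1]='o' → 'zso'
i=9: add t[4]='y' → 'zsoy'
i=12: add t[0]='g' → 'zsoyg'
i=15: add t[3]='c' → 'zsoygc'
i=18: add t[6]='w' → 'zsoygcw'

zsoygcw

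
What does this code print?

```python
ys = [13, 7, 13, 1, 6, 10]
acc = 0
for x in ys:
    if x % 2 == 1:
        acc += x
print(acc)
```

x=13: odd, acc = 0+13 = 13
x=7: odd, acc = 13+7 = 20
x=13: odd, acc = 20+13 = 33
x=1: odd, acc = 33+1 = 34
x=6: not odd
x=10: not odd

34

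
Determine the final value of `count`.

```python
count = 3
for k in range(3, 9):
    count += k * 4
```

k=3: count = 3+3*4 = 15
k=4: count = 15+4*4 = 31
k=5: count = 31+5*4 = 51
k=6: count = 51+6*4 = 75
k=7: count = 75+7*4 = 103
k=8: count = 103+8*4 = 135

135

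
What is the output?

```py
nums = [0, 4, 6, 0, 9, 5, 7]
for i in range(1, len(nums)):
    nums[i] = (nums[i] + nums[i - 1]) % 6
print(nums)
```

[0, 4, 4, 4, 1, 0, 1]

i=1: nums[1] = (4+0)%6 = 4 → [0, 4, 6, 0, 9, 5, 7]
i=2: nums[2] = (6+4)%6 = 4 → [0, 4, 4, 0, 9, 5, 7]
i=3: nums[3] = (0+4)%6 = 4 → [0, 4, 4, 4, 9, 5, 7]
i=4: nums[4] = (9+4)%6 = 1 → [0, 4, 4, 4, 1, 5, 7]
i=5: nums[5] = (5+1)%6 = 0 → [0, 4, 4, 4, 1, 0, 7]
i=6: nums[6] = (7+0)%6 = 1 → [0, 4, 4, 4, 1, 0, 1]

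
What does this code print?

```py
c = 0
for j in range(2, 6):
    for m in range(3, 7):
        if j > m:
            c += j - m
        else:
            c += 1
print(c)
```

j=2,m=3: not 2>3, c = 0+1 = 1
j=2,m=4: not 2>4, c = 1+1 = 2
j=2,m=5: not 2>5, c = 2+1 = 3
j=2,m=6: not 2>6, c = 3+1 = 4
j=3,m=3: not 3>3, c = 4+1 = 5
j=3,m=4: not 3>4, c = 5+1 = 6
j=3,m=5: not 3>5, c = 6+1 = 7
j=3,m=6: not 3>6, c = 7+1 = 8
j=4,m=3: 4>3, c = 8+1 = 9
j=4,m=4: not 4>4, c = 9+1 = 10
j=4,m=5: not 4>5, c = 10+1 = 11
j=4,m=6: not 4>6, c = 11+1 = 12
j=5,m=3: 5>3, c = 12+2 = 14
j=5,m=4: 5>4, c = 14+1 = 15
j=5,m=5: not 5>5, c = 15+1 = 16
j=5,m=6: not 5>6, c = 16+1 = 17

17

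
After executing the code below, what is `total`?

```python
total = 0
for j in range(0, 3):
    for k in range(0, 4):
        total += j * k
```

18

j=0,k=0: total = 0+0 = 0
j=0,k=1: total = 0+0 = 0
j=0,k=2: total = 0+0 = 0
j=0,k=3: total = 0+0 = 0
j=1,k=0: total = 0+0 = 0
j=1,k=1: total = 0+1 = 1
j=1,k=2: total = 1+2 = 3
j=1,k=3: total = 3+3 = 6
j=2,k=0: total = 6+0 = 6
j=2,k=1: total = 6+2 = 8
j=2,k=2: total = 8+4 = 12
j=2,k=3: total = 12+6 = 18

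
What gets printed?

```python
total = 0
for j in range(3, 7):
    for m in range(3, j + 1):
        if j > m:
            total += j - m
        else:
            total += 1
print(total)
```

j=3,m=3: not 3>3, total = 0+1 = 1
j=4,m=3: 4>3, total = 1+1 = 2
j=4,m=4: not 4>4, total = 2+1 = 3
j=5,m=3: 5>3, total = 3+2 = 5
j=5,m=4: 5>4, total = 5+1 = 6
j=5,m=5: not 5>5, total = 6+1 = 7
j=6,m=3: 6>3, total = 7+3 = 10
j=6,m=4: 6>4, total = 10+2 = 12
j=6,m=5: 6>5, total = 12+1 = 13
j=6,m=6: not 6>6, total = 13+1 = 14

14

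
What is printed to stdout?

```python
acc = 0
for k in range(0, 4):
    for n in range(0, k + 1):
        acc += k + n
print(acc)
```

k=0,n=0: acc = 0+0 = 0
k=1,n=0: acc = 0+1 = 1
k=1,n=1: acc = 1+2 = 3
k=2,n=0: acc = 3+2 = 5
k=2,n=1: acc = 5+3 = 8
k=2,n=2: acc = 8+4 = 12
k=3,n=0: acc = 12+3 = 15
k=3,n=1: acc = 15+4 = 19
k=3,n=2: acc = 19+5 = 24
k=3,n=3: acc = 24+6 = 30

30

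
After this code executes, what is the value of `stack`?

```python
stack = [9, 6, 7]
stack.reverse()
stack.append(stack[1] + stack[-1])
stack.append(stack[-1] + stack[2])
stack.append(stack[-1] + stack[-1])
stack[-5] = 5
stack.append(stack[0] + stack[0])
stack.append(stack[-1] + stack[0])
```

[7, 5, 9, 15, 24, 48, 14, 21]

reverse → [7, 6, 9]
append stack[1]+stack[-1] = 6+9 = 15 → [7, 6, 9, 15]
append stack[-1]+stack[2] = 15+9 = 24 → [7, 6, 9, 15, 24]
append stack[-1]+stack[-1] = 24+24 = 48 → [7, 6, 9, 15, 24, 48]
stack[-5] = 5 → [7, 5, 9, 15, 24, 48]
append stack[0]+stack[0] = 7+7 = 14 → [7, 5, 9, 15, 24, 48, 14]
append stack[-1]+stack[0] = 14+7 = 21 → [7, 5, 9, 15, 24, 48, 14, 21]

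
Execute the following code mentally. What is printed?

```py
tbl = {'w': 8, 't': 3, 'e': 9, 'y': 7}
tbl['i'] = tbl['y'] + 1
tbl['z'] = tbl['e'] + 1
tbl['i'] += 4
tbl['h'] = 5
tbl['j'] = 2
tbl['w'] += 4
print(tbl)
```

{'w': 12, 't': 3, 'e': 9, 'y': 7, 'i': 12, 'z': 10, 'h': 5, 'j': 2}

tbl['i'] = tbl['y']+1 = 8 → {'w': 8, 't': 3, 'e': 9, 'y': 7, 'i': 8}
tbl['z'] = tbl['e']+1 = 10 → {'w': 8, 't': 3, 'e': 9, 'y': 7, 'i': 8, 'z': 10}
tbl['i'] = 8+4 = 12 → {'w': 8, 't': 3, 'e': 9, 'y': 7, 'i': 12, 'z': 10}
tbl['h'] = 5 → {'w': 8, 't': 3, 'e': 9, 'y': 7, 'i': 12, 'z': 10, 'h': 5}
tbl['j'] = 2 → {'w': 8, 't': 3, 'e': 9, 'y': 7, 'i': 12, 'z': 10, 'h': 5, 'j': 2}
tbl['w'] = 8+4 = 12 → {'w': 12, 't': 3, 'e': 9, 'y': 7, 'i': 12, 'z': 10, 'h': 5, 'j': 2}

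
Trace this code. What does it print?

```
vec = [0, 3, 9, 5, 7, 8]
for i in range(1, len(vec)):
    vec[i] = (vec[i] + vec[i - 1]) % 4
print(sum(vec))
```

4

i=1: vec[1] = (3+0)%4 = 3 → [0, 3, 9, 5, 7, 8]
i=2: vec[2] = (9+3)%4 = 0 → [0, 3, 0, 5, 7, 8]
i=3: vec[3] = (5+0)%4 = 1 → [0, 3, 0, 1, 7, 8]
i=4: vec[4] = (7+1)%4 = 0 → [0, 3, 0, 1, 0, 8]
i=5: vec[5] = (8+0)%4 = 0 → [0, 3, 0, 1, 0, 0]
sum = 4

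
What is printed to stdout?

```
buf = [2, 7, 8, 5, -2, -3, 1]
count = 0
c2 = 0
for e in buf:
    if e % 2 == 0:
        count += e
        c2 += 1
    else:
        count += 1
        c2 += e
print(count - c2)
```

-1

e=2: even, count = 0+2 = 2; c2=1
e=7: not even, count = 2+1 = 3; c2=8
e=8: even, count = 3+8 = 11; c2=9
e=5: not even, count = 11+1 = 12; c2=14
e=-2: even, count = 12+(-2) = 10; c2=15
e=-3: not even, count = 10+1 = 11; c2=12
e=1: not even, count = 11+1 = 12; c2=13
count-c2 = 12-13 = -1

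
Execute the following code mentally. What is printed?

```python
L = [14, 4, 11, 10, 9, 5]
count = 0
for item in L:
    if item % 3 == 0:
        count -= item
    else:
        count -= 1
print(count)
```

item=14: not %3==0, count = 0-1 = -1
item=4: not %3==0, count = (-1)-1 = -2
item=11: not %3==0, count = (-2)-1 = -3
item=10: not %3==0, count = (-3)-1 = -4
item=9: %3==0, count = (-4)-9 = -13
item=5: not %3==0, count = (-13)-1 = -14

-14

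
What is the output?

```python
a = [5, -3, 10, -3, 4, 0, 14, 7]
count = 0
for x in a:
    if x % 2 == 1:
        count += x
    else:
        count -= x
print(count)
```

x=5: odd, count = 0+5 = 5
x=-3: odd, count = 5+(-3) = 2
x=10: not odd, count = 2-10 = -8
x=-3: odd, count = (-8)+(-3) = -11
x=4: not odd, count = (-11)-4 = -15
x=0: not odd, count = (-15)-0 = -15
x=14: not odd, count = (-15)-14 = -29
x=7: odd, count = (-29)+7 = -22

-22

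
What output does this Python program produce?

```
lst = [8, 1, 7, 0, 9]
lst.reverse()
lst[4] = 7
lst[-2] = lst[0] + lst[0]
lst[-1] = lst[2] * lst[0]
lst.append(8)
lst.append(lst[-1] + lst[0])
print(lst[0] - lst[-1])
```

-8

reverse → [9, 0, 7, 1, 8]
lst[4] = 7 → [9, 0, 7, 1, 7]
lst[-2] = lst[0]+lst[0] = 9+9 = 18 → [9, 0, 7, 18, 7]
lst[-1] = lst[2]*lst[0] = 7*9 = 63 → [9, 0, 7, 18, 63]
append 8 → [9, 0, 7, 18, 63, 8]
append lst[-1]+lst[0] = 8+9 = 17 → [9, 0, 7, 18, 63, 8, 17]
lst[0]-lst[-1] = 9-17 = -8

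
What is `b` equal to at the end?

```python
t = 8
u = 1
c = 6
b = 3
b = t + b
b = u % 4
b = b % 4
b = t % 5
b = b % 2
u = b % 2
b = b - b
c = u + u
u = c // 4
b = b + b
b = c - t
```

-6

b = 8+3 = 11
b = 1%4 = 1
b = 1%4 = 1
b = 8%5 = 3
b = 3%2 = 1
u = 1%2 = 1
b = 1-1 = 0
c = 1+1 = 2
u = 2//4 = 0
b = 0+0 = 0
b = 2-8 = -6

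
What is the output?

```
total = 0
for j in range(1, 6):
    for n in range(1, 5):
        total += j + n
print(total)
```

j=1,n=1: total = 0+2 = 2
j=1,n=2: total = 2+3 = 5
j=1,n=3: total = 5+4 = 9
j=1,n=4: total = 9+5 = 14
j=2,n=1: total = 14+3 = 17
j=2,n=2: total = 17+4 = 21
j=2,n=3: total = 21+5 = 26
j=2,n=4: total = 26+6 = 32
j=3,n=1: total = 32+4 = 36
j=3,n=2: total = 36+5 = 41
j=3,n=3: total = 41+6 = 47
j=3,n=4: total = 47+7 = 54
j=4,n=1: total = 54+5 = 59
j=4,n=2: total = 59+6 = 65
j=4,n=3: total = 65+7 = 72
j=4,n=4: total = 72+8 = 80
j=5,n=1: total = 80+6 = 86
j=5,n=2: total = 86+7 = 93
j=5,n=3: total = 93+8 = 101
j=5,n=4: total = 101+9 = 110

110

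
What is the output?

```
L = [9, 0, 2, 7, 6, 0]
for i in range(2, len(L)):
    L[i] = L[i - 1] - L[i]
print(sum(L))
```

i=2: L[2] = 0-2 = -2 → [9, 0, -2, 7, 6, 0]
i=3: L[3] = (-2)-7 = -9 → [9, 0, -2, -9, 6, 0]
i=4: L[4] = (-9)-6 = -15 → [9, 0, -2, -9, -15, 0]
i=5: L[5] = (-15)-0 = -15 → [9, 0, -2, -9, -15, -15]
sum = -32

-32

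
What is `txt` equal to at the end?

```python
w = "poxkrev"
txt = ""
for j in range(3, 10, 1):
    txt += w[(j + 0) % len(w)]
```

'krevpox'

j=3: add w[3]='k' → 'k'
j=4: add w[4]='r' → 'kr'
j=5: add w[5]='e' → 'kre'
j=6: add w[6]='v' → 'krev'
j=7: add w[0]='p' → 'krevp'
j=8: add w[1]='o' → 'krevpo'
j=9: add w[2]='x' → 'krevpox'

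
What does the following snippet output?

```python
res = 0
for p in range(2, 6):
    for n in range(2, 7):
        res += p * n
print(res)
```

280

p=2,n=2: res = 0+4 = 4
p=2,n=3: res = 4+6 = 10
p=2,n=4: res = 10+8 = 18
p=2,n=5: res = 18+10 = 28
p=2,n=6: res = 28+12 = 40
p=3,n=2: res = 40+6 = 46
p=3,n=3: res = 46+9 = 55
p=3,n=4: res = 55+12 = 67
p=3,n=5: res = 67+15 = 82
p=3,n=6: res = 82+18 = 100
p=4,n=2: res = 100+8 = 108
p=4,n=3: res = 108+12 = 120
p=4,n=4: res = 120+16 = 136
p=4,n=5: res = 136+20 = 156
p=4,n=6: res = 156+24 = 180
p=5,n=2: res = 180+10 = 190
p=5,n=3: res = 190+15 = 205
p=5,n=4: res = 205+20 = 225
p=5,n=5: res = 225+25 = 250
p=5,n=6: res = 250+30 = 280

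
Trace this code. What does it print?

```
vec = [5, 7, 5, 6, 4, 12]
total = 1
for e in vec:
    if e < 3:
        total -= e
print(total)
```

1

e=5: not <3
e=7: not <3
e=5: not <3
e=6: not <3
e=4: not <3
e=12: not <3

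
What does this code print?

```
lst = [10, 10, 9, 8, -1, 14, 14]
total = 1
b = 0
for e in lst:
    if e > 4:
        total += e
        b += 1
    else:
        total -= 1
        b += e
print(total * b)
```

325

e=10: >4, total = 1+10 = 11; b=1
e=10: >4, total = 11+10 = 21; b=2
e=9: >4, total = 21+9 = 30; b=3
e=8: >4, total = 30+8 = 38; b=4
e=-1: not >4, total = 38-1 = 37; b=3
e=14: >4, total = 37+14 = 51; b=4
e=14: >4, total = 51+14 = 65; b=5
total*b = 65*5 = 325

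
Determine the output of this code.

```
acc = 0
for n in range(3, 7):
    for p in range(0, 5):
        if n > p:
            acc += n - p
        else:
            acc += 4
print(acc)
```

63

n=3,p=0: 3>0, acc = 0+3 = 3
n=3,p=1: 3>1, acc = 3+2 = 5
n=3,p=2: 3>2, acc = 5+1 = 6
n=3,p=3: not 3>3, acc = 6+4 = 10
n=3,p=4: not 3>4, acc = 10+4 = 14
n=4,p=0: 4>0, acc = 14+4 = 18
n=4,p=1: 4>1, acc = 18+3 = 21
n=4,p=2: 4>2, acc = 21+2 = 23
n=4,p=3: 4>3, acc = 23+1 = 24
n=4,p=4: not 4>4, acc = 24+4 = 28
n=5,p=0: 5>0, acc = 28+5 = 33
n=5,p=1: 5>1, acc = 33+4 = 37
n=5,p=2: 5>2, acc = 37+3 = 40
n=5,p=3: 5>3, acc = 40+2 = 42
n=5,p=4: 5>4, acc = 42+1 = 43
n=6,p=0: 6>0, acc = 43+6 = 49
n=6,p=1: 6>1, acc = 49+5 = 54
n=6,p=2: 6>2, acc = 54+4 = 58
n=6,p=3: 6>3, acc = 58+3 = 61
n=6,p=4: 6>4, acc = 61+2 = 63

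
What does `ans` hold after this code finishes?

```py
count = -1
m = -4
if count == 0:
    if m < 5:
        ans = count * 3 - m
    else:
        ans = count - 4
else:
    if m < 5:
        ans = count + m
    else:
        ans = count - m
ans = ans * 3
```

-15

count=-1, m=-4
count == 0 is False; m < 5 is True
→ ans = count + m = -5
ans = (-5)*3 = -15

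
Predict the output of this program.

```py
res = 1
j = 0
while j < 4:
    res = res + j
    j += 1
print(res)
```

7

j=0: res = 1+0 = 1
j=1: res = 1+1 = 2
j=2: res = 2+2 = 4
j=3: res = 4+3 = 7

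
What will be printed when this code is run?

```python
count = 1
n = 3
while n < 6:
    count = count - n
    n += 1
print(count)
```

-11

n=3: count = 1-3 = -2
n=4: count = (-2)-4 = -6
n=5: count = (-6)-5 = -11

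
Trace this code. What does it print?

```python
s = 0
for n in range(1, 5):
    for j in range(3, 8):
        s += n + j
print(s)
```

n=1,j=3: s = 0+4 = 4
n=1,j=4: s = 4+5 = 9
n=1,j=5: s = 9+6 = 15
n=1,j=6: s = 15+7 = 22
n=1,j=7: s = 22+8 = 30
n=2,j=3: s = 30+5 = 35
n=2,j=4: s = 35+6 = 41
n=2,j=5: s = 41+7 = 48
n=2,j=6: s = 48+8 = 56
n=2,j=7: s = 56+9 = 65
n=3,j=3: s = 65+6 = 71
n=3,j=4: s = 71+7 = 78
n=3,j=5: s = 78+8 = 86
n=3,j=6: s = 86+9 = 95
n=3,j=7: s = 95+10 = 105
n=4,j=3: s = 105+7 = 112
n=4,j=4: s = 112+8 = 120
n=4,j=5: s = 120+9 = 129
n=4,j=6: s = 129+10 = 139
n=4,j=7: s = 139+11 = 150

150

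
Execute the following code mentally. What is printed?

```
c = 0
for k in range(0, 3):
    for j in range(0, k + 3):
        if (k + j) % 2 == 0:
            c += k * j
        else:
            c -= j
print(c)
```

k=0,j=0: even sum, c = 0+0 = 0
k=0,j=1: odd sum, c = 0-1 = -1
k=0,j=2: even sum, c = (-1)+0 = -1
k=1,j=0: odd sum, c = (-1)-0 = -1
k=1,j=1: even sum, c = (-1)+1 = 0
k=1,j=2: odd sum, c = 0-2 = -2
k=1,j=3: even sum, c = (-2)+3 = 1
k=2,j=0: even sum, c = 1+0 = 1
k=2,j=1: odd sum, c = 1-1 = 0
k=2,j=2: even sum, c = 0+4 = 4
k=2,j=3: odd sum, c = 4-3 = 1
k=2,j=4: even sum, c = 1+8 = 9

9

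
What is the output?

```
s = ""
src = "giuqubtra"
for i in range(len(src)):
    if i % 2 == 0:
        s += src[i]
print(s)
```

guuta

i=0: add 'g' → 'g'
i=1: skip
i=2: add 'u' → 'gu'
i=3: skip
i=4: add 'u' → 'guu'
i=5: skip
i=6: add 't' → 'guut'
i=7: skip
i=8: add 'a' → 'guuta'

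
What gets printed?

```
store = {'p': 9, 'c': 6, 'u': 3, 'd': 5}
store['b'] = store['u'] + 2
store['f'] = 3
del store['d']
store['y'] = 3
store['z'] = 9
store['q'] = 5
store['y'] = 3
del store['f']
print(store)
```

store['b'] = store['u']+2 = 5 → {'p': 9, 'c': 6, 'u': 3, 'd': 5, 'b': 5}
store['f'] = 3 → {'p': 9, 'c': 6, 'u': 3, 'd': 5, 'b': 5, 'f': 3}
del 'd' → {'p': 9, 'c': 6, 'u': 3, 'b': 5, 'f': 3}
store['y'] = 3 → {'p': 9, 'c': 6, 'u': 3, 'b': 5, 'f': 3, 'y': 3}
store['z'] = 9 → {'p': 9, 'c': 6, 'u': 3, 'b': 5, 'f': 3, 'y': 3, 'z': 9}
store['q'] = 5 → {'p': 9, 'c': 6, 'u': 3, 'b': 5, 'f': 3, 'y': 3, 'z': 9, 'q': 5}
store['y'] = 3 → {'p': 9, 'c': 6, 'u': 3, 'b': 5, 'f': 3, 'y': 3, 'z': 9, 'q': 5}
del 'f' → {'p': 9, 'c': 6, 'u': 3, 'b': 5, 'y': 3, 'z': 9, 'q': 5}

{'p': 9, 'c': 6, 'u': 3, 'b': 5, 'y': 3, 'z': 9, 'q': 5}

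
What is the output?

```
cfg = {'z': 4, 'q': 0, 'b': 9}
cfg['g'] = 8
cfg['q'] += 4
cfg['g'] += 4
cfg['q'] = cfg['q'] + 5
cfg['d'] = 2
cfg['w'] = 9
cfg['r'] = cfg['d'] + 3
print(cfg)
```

cfg['g'] = 8 → {'z': 4, 'q': 0, 'b': 9, 'g': 8}
cfg['q'] = 0+4 = 4 → {'z': 4, 'q': 4, 'b': 9, 'g': 8}
cfg['g'] = 8+4 = 12 → {'z': 4, 'q': 4, 'b': 9, 'g': 12}
cfg['q'] = cfg['q']+5 = 9 → {'z': 4, 'q': 9, 'b': 9, 'g': 12}
cfg['d'] = 2 → {'z': 4, 'q': 9, 'b': 9, 'g': 12, 'd': 2}
cfg['w'] = 9 → {'z': 4, 'q': 9, 'b': 9, 'g': 12, 'd': 2, 'w': 9}
cfg['r'] = cfg['d']+3 = 5 → {'z': 4, 'q': 9, 'b': 9, 'g': 12, 'd': 2, 'w': 9, 'r': 5}

{'z': 4, 'q': 9, 'b': 9, 'g': 12, 'd': 2, 'w': 9, 'r': 5}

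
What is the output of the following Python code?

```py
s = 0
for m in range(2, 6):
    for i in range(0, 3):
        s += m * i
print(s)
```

m=2,i=0: s = 0+0 = 0
m=2,i=1: s = 0+2 = 2
m=2,i=2: s = 2+4 = 6
m=3,i=0: s = 6+0 = 6
m=3,i=1: s = 6+3 = 9
m=3,i=2: s = 9+6 = 15
m=4,i=0: s = 15+0 = 15
m=4,i=1: s = 15+4 = 19
m=4,i=2: s = 19+8 = 27
m=5,i=0: s = 27+0 = 27
m=5,i=1: s = 27+5 = 32
m=5,i=2: s = 32+10 = 42

42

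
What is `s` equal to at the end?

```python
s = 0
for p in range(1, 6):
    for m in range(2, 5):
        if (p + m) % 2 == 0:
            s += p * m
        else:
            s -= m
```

39

p=1,m=2: odd sum, s = 0-2 = -2
p=1,m=3: even sum, s = (-2)+3 = 1
p=1,m=4: odd sum, s = 1-4 = -3
p=2,m=2: even sum, s = (-3)+4 = 1
p=2,m=3: odd sum, s = 1-3 = -2
p=2,m=4: even sum, s = (-2)+8 = 6
p=3,m=2: odd sum, s = 6-2 = 4
p=3,m=3: even sum, s = 4+9 = 13
p=3,m=4: odd sum, s = 13-4 = 9
p=4,m=2: even sum, s = 9+8 = 17
p=4,m=3: odd sum, s = 17-3 = 14
p=4,m=4: even sum, s = 14+16 = 30
p=5,m=2: odd sum, s = 30-2 = 28
p=5,m=3: even sum, s = 28+15 = 43
p=5,m=4: odd sum, s = 43-4 = 39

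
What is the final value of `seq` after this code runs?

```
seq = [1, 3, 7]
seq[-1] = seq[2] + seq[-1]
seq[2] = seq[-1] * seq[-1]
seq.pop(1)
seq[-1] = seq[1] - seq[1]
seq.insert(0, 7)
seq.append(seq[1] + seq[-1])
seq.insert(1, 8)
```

[7, 8, 1, 0, 1]

seq[-1] = seq[2]+seq[-1] = 7+7 = 14 → [1, 3, 14]
seq[2] = seq[-1]*seq[-1] = 14*14 = 196 → [1, 3, 196]
pop(1) removes 3 → [1, 196]
seq[-1] = seq[1]-seq[1] = 196-196 = 0 → [1, 0]
insert 7 at 0 → [7, 1, 0]
append seq[1]+seq[-1] = 1+0 = 1 → [7, 1, 0, 1]
insert 8 at 1 → [7, 8, 1, 0, 1]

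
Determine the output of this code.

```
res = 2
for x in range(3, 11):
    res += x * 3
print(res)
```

x=3: res = 2+3*3 = 11
x=4: res = 11+4*3 = 23
x=5: res = 23+5*3 = 38
x=6: res = 38+6*3 = 56
x=7: res = 56+7*3 = 77
x=8: res = 77+8*3 = 101
x=9: res = 101+9*3 = 128
x=10: res = 128+10*3 = 158

158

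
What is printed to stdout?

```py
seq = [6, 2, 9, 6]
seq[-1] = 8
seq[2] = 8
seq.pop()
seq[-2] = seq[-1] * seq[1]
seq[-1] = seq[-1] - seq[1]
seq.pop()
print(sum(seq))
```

seq[-1] = 8 → [6, 2, 9, 8]
seq[2] = 8 → [6, 2, 8, 8]
pop() removes 8 → [6, 2, 8]
seq[-2] = seq[-1]*seq[1] = 8*2 = 16 → [6, 16, 8]
seq[-1] = seq[-1]-seq[1] = 8-16 = -8 → [6, 16, -8]
pop() removes -8 → [6, 16]
sum = 22

22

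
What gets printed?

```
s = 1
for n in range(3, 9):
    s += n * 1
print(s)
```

n=3: s = 1+3*1 = 4
n=4: s = 4+4*1 = 8
n=5: s = 8+5*1 = 13
n=6: s = 13+6*1 = 19
n=7: s = 19+7*1 = 26
n=8: s = 26+8*1 = 34

34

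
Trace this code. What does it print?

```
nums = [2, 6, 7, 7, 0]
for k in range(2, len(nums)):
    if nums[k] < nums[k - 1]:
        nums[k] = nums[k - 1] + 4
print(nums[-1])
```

11

k=2: 7>=6, unchanged → [2, 6, 7, 7, 0]
k=3: 7>=7, unchanged → [2, 6, 7, 7, 0]
k=4: 0<7, nums[4] = 7+4 = 11 → [2, 6, 7, 7, 11]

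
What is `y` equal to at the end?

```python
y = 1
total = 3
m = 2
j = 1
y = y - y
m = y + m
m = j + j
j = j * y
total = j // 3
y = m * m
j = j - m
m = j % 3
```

4

y = 1-1 = 0
m = 0+2 = 2
m = 1+1 = 2
j = 1*0 = 0
total = 0//3 = 0
y = 2*2 = 4
j = 0-2 = -2
m = (-2)%3 = 1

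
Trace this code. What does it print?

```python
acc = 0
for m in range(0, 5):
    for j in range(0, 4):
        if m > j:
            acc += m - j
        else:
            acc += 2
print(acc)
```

40

m=0,j=0: not 0>0, acc = 0+2 = 2
m=0,j=1: not 0>1, acc = 2+2 = 4
m=0,j=2: not 0>2, acc = 4+2 = 6
m=0,j=3: not 0>3, acc = 6+2 = 8
m=1,j=0: 1>0, acc = 8+1 = 9
m=1,j=1: not 1>1, acc = 9+2 = 11
m=1,j=2: not 1>2, acc = 11+2 = 13
m=1,j=3: not 1>3, acc = 13+2 = 15
m=2,j=0: 2>0, acc = 15+2 = 17
m=2,j=1: 2>1, acc = 17+1 = 18
m=2,j=2: not 2>2, acc = 18+2 = 20
m=2,j=3: not 2>3, acc = 20+2 = 22
m=3,j=0: 3>0, acc = 22+3 = 25
m=3,j=1: 3>1, acc = 25+2 = 27
m=3,j=2: 3>2, acc = 27+1 = 28
m=3,j=3: not 3>3, acc = 28+2 = 30
m=4,j=0: 4>0, acc = 30+4 = 34
m=4,j=1: 4>1, acc = 34+3 = 37
m=4,j=2: 4>2, acc = 37+2 = 39
m=4,j=3: 4>3, acc = 39+1 = 40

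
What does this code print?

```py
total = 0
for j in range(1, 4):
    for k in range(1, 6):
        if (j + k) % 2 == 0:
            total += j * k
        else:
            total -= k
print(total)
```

27

j=1,k=1: even sum, total = 0+1 = 1
j=1,k=2: odd sum, total = 1-2 = -1
j=1,k=3: even sum, total = (-1)+3 = 2
j=1,k=4: odd sum, total = 2-4 = -2
j=1,k=5: even sum, total = (-2)+5 = 3
j=2,k=1: odd sum, total = 3-1 = 2
j=2,k=2: even sum, total = 2+4 = 6
j=2,k=3: odd sum, total = 6-3 = 3
j=2,k=4: even sum, total = 3+8 = 11
j=2,k=5: odd sum, total = 11-5 = 6
j=3,k=1: even sum, total = 6+3 = 9
j=3,k=2: odd sum, total = 9-2 = 7
j=3,k=3: even sum, total = 7+9 = 16
j=3,k=4: odd sum, total = 16-4 = 12
j=3,k=5: even sum, total = 12+15 = 27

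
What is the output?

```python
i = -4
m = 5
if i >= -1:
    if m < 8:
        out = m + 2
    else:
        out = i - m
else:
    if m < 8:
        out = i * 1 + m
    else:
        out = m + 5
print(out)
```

1

i=-4, m=5
i >= -1 is False; m < 8 is True
→ out = i * 1 + m = 1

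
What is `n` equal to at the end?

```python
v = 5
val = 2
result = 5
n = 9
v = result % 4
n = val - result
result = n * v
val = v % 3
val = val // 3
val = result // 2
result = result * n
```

-3

v = 5%4 = 1
n = 2-5 = -3
result = (-3)*1 = -3
val = 1%3 = 1
val = 1//3 = 0
val = (-3)//2 = -2
result = (-3)*(-3) = 9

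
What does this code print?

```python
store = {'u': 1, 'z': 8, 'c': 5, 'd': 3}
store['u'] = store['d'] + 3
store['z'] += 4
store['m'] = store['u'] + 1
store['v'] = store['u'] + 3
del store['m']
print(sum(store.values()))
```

35

store['u'] = store['d']+3 = 6 → {'u': 6, 'z': 8, 'c': 5, 'd': 3}
store['z'] = 8+4 = 12 → {'u': 6, 'z': 12, 'c': 5, 'd': 3}
store['m'] = store['u']+1 = 7 → {'u': 6, 'z': 12, 'c': 5, 'd': 3, 'm': 7}
store['v'] = store['u']+3 = 9 → {'u': 6, 'z': 12, 'c': 5, 'd': 3, 'm': 7, 'v': 9}
del 'm' → {'u': 6, 'z': 12, 'c': 5, 'd': 3, 'v': 9}
sum of values = 35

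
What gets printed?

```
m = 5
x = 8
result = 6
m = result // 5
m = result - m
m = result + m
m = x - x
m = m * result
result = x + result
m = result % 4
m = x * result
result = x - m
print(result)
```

-104

m = 6//5 = 1
m = 6-1 = 5
m = 6+5 = 11
m = 8-8 = 0
m = 0*6 = 0
result = 8+6 = 14
m = 14%4 = 2
m = 8*14 = 112
result = 8-112 = -104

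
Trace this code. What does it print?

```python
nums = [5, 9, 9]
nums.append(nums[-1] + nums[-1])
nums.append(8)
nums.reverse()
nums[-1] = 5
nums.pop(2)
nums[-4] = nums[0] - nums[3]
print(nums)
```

append nums[-1]+nums[-1] = 9+9 = 18 → [5, 9, 9, 18]
append 8 → [5, 9, 9, 18, 8]
reverse → [8, 18, 9, 9, 5]
nums[-1] = 5 → [8, 18, 9, 9, 5]
pop(2) removes 9 → [8, 18, 9, 5]
nums[-4] = nums[0]-nums[3] = 8-5 = 3 → [3, 18, 9, 5]

[3, 18, 9, 5]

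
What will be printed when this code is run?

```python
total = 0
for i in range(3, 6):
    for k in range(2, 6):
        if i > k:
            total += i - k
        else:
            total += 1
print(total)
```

16

i=3,k=2: 3>2, total = 0+1 = 1
i=3,k=3: not 3>3, total = 1+1 = 2
i=3,k=4: not 3>4, total = 2+1 = 3
i=3,k=5: not 3>5, total = 3+1 = 4
i=4,k=2: 4>2, total = 4+2 = 6
i=4,k=3: 4>3, total = 6+1 = 7
i=4,k=4: not 4>4, total = 7+1 = 8
i=4,k=5: not 4>5, total = 8+1 = 9
i=5,k=2: 5>2, total = 9+3 = 12
i=5,k=3: 5>3, total = 12+2 = 14
i=5,k=4: 5>4, total = 14+1 = 15
i=5,k=5: not 5>5, total = 15+1 = 16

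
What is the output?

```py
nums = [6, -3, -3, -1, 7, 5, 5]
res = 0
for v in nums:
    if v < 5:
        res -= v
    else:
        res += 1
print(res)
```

v=6: not <5, res = 0+1 = 1
v=-3: <5, res = 1-(-3) = 4
v=-3: <5, res = 4-(-3) = 7
v=-1: <5, res = 7-(-1) = 8
v=7: not <5, res = 8+1 = 9
v=5: not <5, res = 9+1 = 10
v=5: not <5, res = 10+1 = 11

11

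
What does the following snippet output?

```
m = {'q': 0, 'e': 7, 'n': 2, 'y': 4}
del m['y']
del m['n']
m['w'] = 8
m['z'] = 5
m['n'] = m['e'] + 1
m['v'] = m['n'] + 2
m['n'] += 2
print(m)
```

del 'y' → {'q': 0, 'e': 7, 'n': 2}
del 'n' → {'q': 0, 'e': 7}
m['w'] = 8 → {'q': 0, 'e': 7, 'w': 8}
m['z'] = 5 → {'q': 0, 'e': 7, 'w': 8, 'z': 5}
m['n'] = m['e']+1 = 8 → {'q': 0, 'e': 7, 'w': 8, 'z': 5, 'n': 8}
m['v'] = m['n']+2 = 10 → {'q': 0, 'e': 7, 'w': 8, 'z': 5, 'n': 8, 'v': 10}
m['n'] = 8+2 = 10 → {'q': 0, 'e': 7, 'w': 8, 'z': 5, 'n': 10, 'v': 10}

{'q': 0, 'e': 7, 'w': 8, 'z': 5, 'n': 10, 'v': 10}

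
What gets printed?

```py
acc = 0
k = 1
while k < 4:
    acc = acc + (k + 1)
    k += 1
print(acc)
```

9

k=1: acc = 0+2 = 2
k=2: acc = 2+3 = 5
k=3: acc = 5+4 = 9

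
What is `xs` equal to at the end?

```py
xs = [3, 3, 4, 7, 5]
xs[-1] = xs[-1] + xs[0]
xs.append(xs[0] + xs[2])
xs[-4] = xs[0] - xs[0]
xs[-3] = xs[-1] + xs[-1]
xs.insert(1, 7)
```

[3, 7, 3, 0, 14, 8, 7]

xs[-1] = xs[-1]+xs[0] = 5+3 = 8 → [3, 3, 4, 7, 8]
append xs[0]+xs[2] = 3+4 = 7 → [3, 3, 4, 7, 8, 7]
xs[-4] = xs[0]-xs[0] = 3-3 = 0 → [3, 3, 0, 7, 8, 7]
xs[-3] = xs[-1]+xs[-1] = 7+7 = 14 → [3, 3, 0, 14, 8, 7]
insert 7 at 1 → [3, 7, 3, 0, 14, 8, 7]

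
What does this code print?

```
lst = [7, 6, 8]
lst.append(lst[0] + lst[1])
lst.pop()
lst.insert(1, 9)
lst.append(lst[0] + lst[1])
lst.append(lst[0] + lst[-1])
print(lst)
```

[7, 9, 6, 8, 16, 23]

append lst[0]+lst[1] = 7+6 = 13 → [7, 6, 8, 13]
pop() removes 13 → [7, 6, 8]
insert 9 at 1 → [7, 9, 6, 8]
append lst[0]+lst[1] = 7+9 = 16 → [7, 9, 6, 8, 16]
append lst[0]+lst[-1] = 7+16 = 23 → [7, 9, 6, 8, 16, 23]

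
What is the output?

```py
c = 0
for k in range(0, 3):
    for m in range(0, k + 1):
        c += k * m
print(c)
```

7

k=0,m=0: c = 0+0 = 0
k=1,m=0: c = 0+0 = 0
k=1,m=1: c = 0+1 = 1
k=2,m=0: c = 1+0 = 1
k=2,m=1: c = 1+2 = 3
k=2,m=2: c = 3+4 = 7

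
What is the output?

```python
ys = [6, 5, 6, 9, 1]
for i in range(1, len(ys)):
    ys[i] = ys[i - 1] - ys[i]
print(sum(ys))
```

i=1: ys[1] = 6-5 = 1 → [6, 1, 6, 9, 1]
i=2: ys[2] = 1-6 = -5 → [6, 1, -5, 9, 1]
i=3: ys[3] = (-5)-9 = -14 → [6, 1, -5, -14, 1]
i=4: ys[4] = (-14)-1 = -15 → [6, 1, -5, -14, -15]
sum = -27

-27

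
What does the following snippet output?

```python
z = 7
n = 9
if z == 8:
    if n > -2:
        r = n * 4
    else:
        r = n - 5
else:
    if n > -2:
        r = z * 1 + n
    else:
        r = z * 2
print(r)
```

z=7, n=9
z == 8 is False; n > -2 is True
→ r = z * 1 + n = 16

16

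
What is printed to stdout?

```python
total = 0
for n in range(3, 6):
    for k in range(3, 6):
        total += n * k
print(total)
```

144

n=3,k=3: total = 0+9 = 9
n=3,k=4: total = 9+12 = 21
n=3,k=5: total = 21+15 = 36
n=4,k=3: total = 36+12 = 48
n=4,k=4: total = 48+16 = 64
n=4,k=5: total = 64+20 = 84
n=5,k=3: total = 84+15 = 99
n=5,k=4: total = 99+20 = 119
n=5,k=5: total = 119+25 = 144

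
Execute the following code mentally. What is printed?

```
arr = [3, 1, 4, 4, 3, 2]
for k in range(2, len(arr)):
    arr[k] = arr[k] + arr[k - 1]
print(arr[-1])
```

14

k=2: arr[2] = 4+1 = 5 → [3, 1, 5, 4, 3, 2]
k=3: arr[3] = 4+5 = 9 → [3, 1, 5, 9, 3, 2]
k=4: arr[4] = 3+9 = 12 → [3, 1, 5, 9, 12, 2]
k=5: arr[5] = 2+12 = 14 → [3, 1, 5, 9, 12, 14]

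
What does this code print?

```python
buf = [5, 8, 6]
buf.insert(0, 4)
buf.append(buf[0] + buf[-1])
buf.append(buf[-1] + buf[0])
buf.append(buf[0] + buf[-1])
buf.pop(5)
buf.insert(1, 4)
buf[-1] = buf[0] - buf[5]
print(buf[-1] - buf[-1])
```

insert 4 at 0 → [4, 5, 8, 6]
append buf[0]+buf[-1] = 4+6 = 10 → [4, 5, 8, 6, 10]
append buf[-1]+buf[0] = 10+4 = 14 → [4, 5, 8, 6, 10, 14]
append buf[0]+buf[-1] = 4+14 = 18 → [4, 5, 8, 6, 10, 14, 18]
pop(5) removes 14 → [4, 5, 8, 6, 10, 18]
insert 4 at 1 → [4, 4, 5, 8, 6, 10, 18]
buf[-1] = buf[0]-buf[5] = 4-10 = -6 → [4, 4, 5, 8, 6, 10, -6]
buf[-1]-buf[-1] = (-6)-(-6) = 0

0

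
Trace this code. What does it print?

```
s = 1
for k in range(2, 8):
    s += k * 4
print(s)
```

k=2: s = 1+2*4 = 9
k=3: s = 9+3*4 = 21
k=4: s = 21+4*4 = 37
k=5: s = 37+5*4 = 57
k=6: s = 57+6*4 = 81
k=7: s = 81+7*4 = 109

109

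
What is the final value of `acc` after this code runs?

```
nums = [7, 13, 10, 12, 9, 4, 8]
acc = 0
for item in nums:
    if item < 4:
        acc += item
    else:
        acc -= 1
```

item=7: not <4, acc = 0-1 = -1
item=13: not <4, acc = (-1)-1 = -2
item=10: not <4, acc = (-2)-1 = -3
item=12: not <4, acc = (-3)-1 = -4
item=9: not <4, acc = (-4)-1 = -5
item=4: not <4, acc = (-5)-1 = -6
item=8: not <4, acc = (-6)-1 = -7

-7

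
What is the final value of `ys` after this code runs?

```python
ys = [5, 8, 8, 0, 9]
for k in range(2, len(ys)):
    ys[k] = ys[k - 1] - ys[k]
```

k=2: ys[2] = 8-8 = 0 → [5, 8, 0, 0, 9]
k=3: ys[3] = 0-0 = 0 → [5, 8, 0, 0, 9]
k=4: ys[4] = 0-9 = -9 → [5, 8, 0, 0, -9]

[5, 8, 0, 0, -9]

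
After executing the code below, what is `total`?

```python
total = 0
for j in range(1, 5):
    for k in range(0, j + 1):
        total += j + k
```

j=1,k=0: total = 0+1 = 1
j=1,k=1: total = 1+2 = 3
j=2,k=0: total = 3+2 = 5
j=2,k=1: total = 5+3 = 8
j=2,k=2: total = 8+4 = 12
j=3,k=0: total = 12+3 = 15
j=3,k=1: total = 15+4 = 19
j=3,k=2: total = 19+5 = 24
j=3,k=3: total = 24+6 = 30
j=4,k=0: total = 30+4 = 34
j=4,k=1: total = 34+5 = 39
j=4,k=2: total = 39+6 = 45
j=4,k=3: total = 45+7 = 52
j=4,k=4: total = 52+8 = 60

60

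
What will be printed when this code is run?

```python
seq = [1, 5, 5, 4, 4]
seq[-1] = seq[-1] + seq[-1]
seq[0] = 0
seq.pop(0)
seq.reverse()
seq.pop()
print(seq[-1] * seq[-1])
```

25

seq[-1] = seq[-1]+seq[-1] = 4+4 = 8 → [1, 5, 5, 4, 8]
seq[0] = 0 → [0, 5, 5, 4, 8]
pop(0) removes 0 → [5, 5, 4, 8]
reverse → [8, 4, 5, 5]
pop() removes 5 → [8, 4, 5]
seq[-1]*seq[-1] = 5*5 = 25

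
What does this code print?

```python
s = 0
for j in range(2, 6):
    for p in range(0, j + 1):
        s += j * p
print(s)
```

j=2,p=0: s = 0+0 = 0
j=2,p=1: s = 0+2 = 2
j=2,p=2: s = 2+4 = 6
j=3,p=0: s = 6+0 = 6
j=3,p=1: s = 6+3 = 9
j=3,p=2: s = 9+6 = 15
j=3,p=3: s = 15+9 = 24
j=4,p=0: s = 24+0 = 24
j=4,p=1: s = 24+4 = 28
j=4,p=2: s = 28+8 = 36
j=4,p=3: s = 36+12 = 48
j=4,p=4: s = 48+16 = 64
j=5,p=0: s = 64+0 = 64
j=5,p=1: s = 64+5 = 69
j=5,p=2: s = 69+10 = 79
j=5,p=3: s = 79+15 = 94
j=5,p=4: s = 94+20 = 114
j=5,p=5: s = 114+25 = 139

139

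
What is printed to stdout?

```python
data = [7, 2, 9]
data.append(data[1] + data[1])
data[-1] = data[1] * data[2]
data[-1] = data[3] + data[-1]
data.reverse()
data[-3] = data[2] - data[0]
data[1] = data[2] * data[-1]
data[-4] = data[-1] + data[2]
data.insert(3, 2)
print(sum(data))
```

append data[1]+data[1] = 2+2 = 4 → [7, 2, 9, 4]
data[-1] = data[1]*data[2] = 2*9 = 18 → [7, 2, 9, 18]
data[-1] = data[3]+data[-1] = 18+18 = 36 → [7, 2, 9, 36]
reverse → [36, 9, 2, 7]
data[-3] = data[2]-data[0] = 2-36 = -34 → [36, -34, 2, 7]
data[1] = data[2]*data[-1] = 2*7 = 14 → [36, 14, 2, 7]
data[-4] = data[-1]+data[2] = 7+2 = 9 → [9, 14, 2, 7]
insert 2 at 3 → [9, 14, 2, 2, 7]
sum = 34

34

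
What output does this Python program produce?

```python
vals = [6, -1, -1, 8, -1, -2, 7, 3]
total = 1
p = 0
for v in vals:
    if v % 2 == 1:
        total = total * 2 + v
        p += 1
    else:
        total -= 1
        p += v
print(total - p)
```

-40

v=6: not odd, total = 1-1 = 0; p=6
v=-1: odd, total = 0*2+(-1) = -1; p=7
v=-1: odd, total = (-1)*2+(-1) = -3; p=8
v=8: not odd, total = (-3)-1 = -4; p=16
v=-1: odd, total = (-4)*2+(-1) = -9; p=17
v=-2: not odd, total = (-9)-1 = -10; p=15
v=7: odd, total = (-10)*2+7 = -13; p=16
v=3: odd, total = (-13)*2+3 = -23; p=17
total-p = (-23)-17 = -40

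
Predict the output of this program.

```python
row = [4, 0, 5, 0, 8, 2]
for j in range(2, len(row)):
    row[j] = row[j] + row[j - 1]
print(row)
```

j=2: row[2] = 5+0 = 5 → [4, 0, 5, 0, 8, 2]
j=3: row[3] = 0+5 = 5 → [4, 0, 5, 5, 8, 2]
j=4: row[4] = 8+5 = 13 → [4, 0, 5, 5, 13, 2]
j=5: row[5] = 2+13 = 15 → [4, 0, 5, 5, 13, 15]

[4, 0, 5, 5, 13, 15]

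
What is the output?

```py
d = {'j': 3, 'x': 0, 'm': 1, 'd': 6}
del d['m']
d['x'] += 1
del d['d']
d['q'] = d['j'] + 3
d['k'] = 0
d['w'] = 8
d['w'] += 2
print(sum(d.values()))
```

del 'm' → {'j': 3, 'x': 0, 'd': 6}
d['x'] = 0+1 = 1 → {'j': 3, 'x': 1, 'd': 6}
del 'd' → {'j': 3, 'x': 1}
d['q'] = d['j']+3 = 6 → {'j': 3, 'x': 1, 'q': 6}
d['k'] = 0 → {'j': 3, 'x': 1, 'q': 6, 'k': 0}
d['w'] = 8 → {'j': 3, 'x': 1, 'q': 6, 'k': 0, 'w': 8}
d['w'] = 8+2 = 10 → {'j': 3, 'x': 1, 'q': 6, 'k': 0, 'w': 10}
sum of values = 20

20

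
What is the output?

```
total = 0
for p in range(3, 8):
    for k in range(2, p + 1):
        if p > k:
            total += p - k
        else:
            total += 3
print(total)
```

50

p=3,k=2: 3>2, total = 0+1 = 1
p=3,k=3: not 3>3, total = 1+3 = 4
p=4,k=2: 4>2, total = 4+2 = 6
p=4,k=3: 4>3, total = 6+1 = 7
p=4,k=4: not 4>4, total = 7+3 = 10
p=5,k=2: 5>2, total = 10+3 = 13
p=5,k=3: 5>3, total = 13+2 = 15
p=5,k=4: 5>4, total = 15+1 = 16
p=5,k=5: not 5>5, total = 16+3 = 19
p=6,k=2: 6>2, total = 19+4 = 23
p=6,k=3: 6>3, total = 23+3 = 26
p=6,k=4: 6>4, total = 26+2 = 28
p=6,k=5: 6>5, total = 28+1 = 29
p=6,k=6: not 6>6, total = 29+3 = 32
p=7,k=2: 7>2, total = 32+5 = 37
p=7,k=3: 7>3, total = 37+4 = 41
p=7,k=4: 7>4, total = 41+3 = 44
p=7,k=5: 7>5, total = 44+2 = 46
p=7,k=6: 7>6, total = 46+1 = 47
p=7,k=7: not 7>7, total = 47+3 = 50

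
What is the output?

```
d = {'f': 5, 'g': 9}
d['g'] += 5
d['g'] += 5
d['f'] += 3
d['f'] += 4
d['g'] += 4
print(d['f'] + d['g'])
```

35

d['g'] = 9+5 = 14 → {'f': 5, 'g': 14}
d['g'] = 14+5 = 19 → {'f': 5, 'g': 19}
d['f'] = 5+3 = 8 → {'f': 8, 'g': 19}
d['f'] = 8+4 = 12 → {'f': 12, 'g': 19}
d['g'] = 19+4 = 23 → {'f': 12, 'g': 23}
d['f']+d['g'] = 12+23 = 35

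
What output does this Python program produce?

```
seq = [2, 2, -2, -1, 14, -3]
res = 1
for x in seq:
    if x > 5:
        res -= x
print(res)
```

-13

x=2: not >5
x=2: not >5
x=-2: not >5
x=-1: not >5
x=14: >5, res = 1-14 = -13
x=-3: not >5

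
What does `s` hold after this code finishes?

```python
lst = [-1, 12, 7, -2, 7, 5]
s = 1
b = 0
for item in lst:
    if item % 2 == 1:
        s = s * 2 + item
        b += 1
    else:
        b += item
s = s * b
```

item=-1: odd, s = 1*2+(-1) = 1; b=1
item=12: not odd; b=13
item=7: odd, s = 1*2+7 = 9; b=14
item=-2: not odd; b=12
item=7: odd, s = 9*2+7 = 25; b=13
item=5: odd, s = 25*2+5 = 55; b=14
s*b = 55*14 = 770

770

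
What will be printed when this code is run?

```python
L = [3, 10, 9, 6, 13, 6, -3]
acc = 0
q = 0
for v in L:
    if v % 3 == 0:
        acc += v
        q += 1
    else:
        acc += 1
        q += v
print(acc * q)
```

v=3: %3==0, acc = 0+3 = 3; q=1
v=10: not %3==0, acc = 3+1 = 4; q=11
v=9: %3==0, acc = 4+9 = 13; q=12
v=6: %3==0, acc = 13+6 = 19; q=13
v=13: not %3==0, acc = 19+1 = 20; q=26
v=6: %3==0, acc = 20+6 = 26; q=27
v=-3: %3==0, acc = 26+(-3) = 23; q=28
acc*q = 23*28 = 644

644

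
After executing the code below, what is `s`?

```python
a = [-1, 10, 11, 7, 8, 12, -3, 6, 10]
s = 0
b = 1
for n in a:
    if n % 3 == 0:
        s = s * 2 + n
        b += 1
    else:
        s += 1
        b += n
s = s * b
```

n=-1: not %3==0, s = 0+1 = 1; b=0
n=10: not %3==0, s = 1+1 = 2; b=10
n=11: not %3==0, s = 2+1 = 3; b=21
n=7: not %3==0, s = 3+1 = 4; b=28
n=8: not %3==0, s = 4+1 = 5; b=36
n=12: %3==0, s = 5*2+12 = 22; b=37
n=-3: %3==0, s = 22*2+(-3) = 41; b=38
n=6: %3==0, s = 41*2+6 = 88; b=39
n=10: not %3==0, s = 88+1 = 89; b=49
s*b = 89*49 = 4361

4361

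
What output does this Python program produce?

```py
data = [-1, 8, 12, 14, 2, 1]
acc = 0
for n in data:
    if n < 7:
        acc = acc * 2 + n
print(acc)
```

1

n=-1: <7, acc = 0*2+(-1) = -1
n=8: not <7
n=12: not <7
n=14: not <7
n=2: <7, acc = (-1)*2+2 = 0
n=1: <7, acc = 0*2+1 = 1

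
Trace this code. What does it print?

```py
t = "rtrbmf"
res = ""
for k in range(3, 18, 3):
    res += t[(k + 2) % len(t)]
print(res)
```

frfrf

k=3: add t[5]='f' → 'f'
k=6: add t[2]='r' → 'fr'
k=9: add t[5]='f' → 'frf'
k=12: add t[2]='r' → 'frfr'
k=15: add t[5]='f' → 'frfrf'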